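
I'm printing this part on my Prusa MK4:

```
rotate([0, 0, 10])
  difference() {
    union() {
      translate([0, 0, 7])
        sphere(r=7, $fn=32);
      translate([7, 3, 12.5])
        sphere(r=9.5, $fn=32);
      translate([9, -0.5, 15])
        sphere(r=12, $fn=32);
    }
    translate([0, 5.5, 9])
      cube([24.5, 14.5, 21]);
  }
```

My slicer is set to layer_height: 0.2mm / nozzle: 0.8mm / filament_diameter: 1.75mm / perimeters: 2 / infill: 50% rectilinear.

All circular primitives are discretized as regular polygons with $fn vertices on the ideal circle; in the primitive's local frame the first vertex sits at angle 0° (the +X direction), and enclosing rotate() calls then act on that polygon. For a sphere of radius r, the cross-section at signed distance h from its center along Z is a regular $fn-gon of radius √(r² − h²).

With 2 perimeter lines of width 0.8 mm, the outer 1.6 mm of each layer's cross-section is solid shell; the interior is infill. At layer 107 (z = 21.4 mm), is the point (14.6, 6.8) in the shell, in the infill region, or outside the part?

At z = 21.4 mm: the sphere is not intersected at this z (|z−center|=14.400 > r=7); the r=9.5 sphere at (7, 3) contributes a regular 32-gon of circumradius √(9.5²−8.9²) = 3.323; the r=12 sphere at (9, -0.5) slices to a regular 32-gon of circumradius 10.151 (√(r²−h²) with h=6.4 from center); Merging all regions: the r=9.5 sphere at (7, 3) lies entirely inside the r=12 sphere at (9, -0.5), so the union is just the r=12 sphere at (9, -0.5) — 1 connected region; the 24.5×14.5 cube at (0, 5.5) contributes its full rectangle; Taking the first minus the rest: starting from that combined region, the 24.5×14.5 cube at (0, 5.5) partially overlaps it — only the 46.93 mm² overlap (of its 355.25 mm²) is removed, clipping the outline — 1 connected region; (whole slice rotated 10° about Z — lengths, areas and connectivity unchanged). Overall, the cross-section is a single solid region. Undo the 10° rotation: the query point maps to (15.559, 4.161) in the un-rotated model frame. The nearest boundary edge runs (0.86, 5.50)→(17.14, 5.50); distance from the point to it = 1.34 mm. The point is inside the cross-section, 1.34 mm from the nearest boundary — within the 1.6 mm shell band (2 × 0.8).

shell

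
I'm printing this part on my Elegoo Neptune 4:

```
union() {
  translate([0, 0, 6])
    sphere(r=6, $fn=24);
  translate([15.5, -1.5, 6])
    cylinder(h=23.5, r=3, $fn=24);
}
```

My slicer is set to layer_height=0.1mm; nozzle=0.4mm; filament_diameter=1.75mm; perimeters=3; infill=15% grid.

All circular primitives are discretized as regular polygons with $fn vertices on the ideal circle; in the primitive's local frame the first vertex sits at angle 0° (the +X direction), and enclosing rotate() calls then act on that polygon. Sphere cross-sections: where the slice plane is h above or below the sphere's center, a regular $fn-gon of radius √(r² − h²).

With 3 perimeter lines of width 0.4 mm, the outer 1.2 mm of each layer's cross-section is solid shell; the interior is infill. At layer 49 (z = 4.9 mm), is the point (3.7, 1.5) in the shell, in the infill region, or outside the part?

infill

At z = 4.9 mm: the r=6 sphere slices to a regular 24-gon of circumradius 5.898 (√(r²−h²) with h=1.1 from center); the cylinder at (15.5, -1.5) is not intersected at this z (z outside [6, 29.5]); Taking the union: only the r=6 sphere is present, so the union is just that shape — 1 connected region. Overall, the cross-section is a single solid region. The nearest boundary edge runs (5.70, 1.53)→(5.11, 2.95); distance from the point to it = 1.86 mm. The point is inside the cross-section and 1.86 mm from the nearest boundary — more than the 1.2 mm shell width (3 × 0.4), so it's in the infill interior.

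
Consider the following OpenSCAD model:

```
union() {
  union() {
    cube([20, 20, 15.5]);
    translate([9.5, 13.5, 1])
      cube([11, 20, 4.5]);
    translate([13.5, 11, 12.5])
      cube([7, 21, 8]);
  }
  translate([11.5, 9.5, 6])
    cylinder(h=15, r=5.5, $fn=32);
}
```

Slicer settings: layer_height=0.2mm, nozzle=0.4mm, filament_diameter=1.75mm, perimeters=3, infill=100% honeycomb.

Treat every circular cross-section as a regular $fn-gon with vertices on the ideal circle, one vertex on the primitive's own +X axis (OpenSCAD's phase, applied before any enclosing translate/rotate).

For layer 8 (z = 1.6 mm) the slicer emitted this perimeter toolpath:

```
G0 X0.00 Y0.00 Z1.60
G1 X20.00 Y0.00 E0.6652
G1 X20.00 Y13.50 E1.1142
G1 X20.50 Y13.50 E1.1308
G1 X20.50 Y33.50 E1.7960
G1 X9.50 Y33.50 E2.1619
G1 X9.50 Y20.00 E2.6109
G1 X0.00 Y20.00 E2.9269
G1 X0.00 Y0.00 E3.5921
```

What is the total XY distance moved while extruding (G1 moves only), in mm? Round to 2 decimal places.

Sum the Euclidean lengths of each G1 segment: total = 108.00 mm.

108.00 mm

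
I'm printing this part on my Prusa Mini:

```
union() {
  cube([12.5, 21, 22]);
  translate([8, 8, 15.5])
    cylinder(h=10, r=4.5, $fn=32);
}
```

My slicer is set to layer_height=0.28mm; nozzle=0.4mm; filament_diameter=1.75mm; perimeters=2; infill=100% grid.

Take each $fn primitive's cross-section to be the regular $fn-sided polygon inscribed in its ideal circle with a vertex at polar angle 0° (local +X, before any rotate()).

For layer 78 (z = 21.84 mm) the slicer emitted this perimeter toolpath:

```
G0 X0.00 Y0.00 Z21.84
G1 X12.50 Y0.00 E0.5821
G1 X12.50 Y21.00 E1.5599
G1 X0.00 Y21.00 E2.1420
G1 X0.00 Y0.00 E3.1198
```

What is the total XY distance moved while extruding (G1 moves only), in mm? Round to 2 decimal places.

67.00 mm

Sum the Euclidean lengths of each G1 segment: total = 67.00 mm.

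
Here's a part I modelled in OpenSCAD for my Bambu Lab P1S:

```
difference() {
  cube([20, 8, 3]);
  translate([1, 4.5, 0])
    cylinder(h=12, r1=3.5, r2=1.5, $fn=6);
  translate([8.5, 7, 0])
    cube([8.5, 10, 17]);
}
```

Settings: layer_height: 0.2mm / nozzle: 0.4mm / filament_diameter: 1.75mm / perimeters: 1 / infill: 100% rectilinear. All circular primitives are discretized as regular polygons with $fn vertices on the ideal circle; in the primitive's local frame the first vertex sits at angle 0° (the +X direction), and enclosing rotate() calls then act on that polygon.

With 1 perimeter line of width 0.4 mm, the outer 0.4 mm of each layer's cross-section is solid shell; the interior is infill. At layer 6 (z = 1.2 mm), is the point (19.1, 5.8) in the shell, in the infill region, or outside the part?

infill

At z = 1.2 mm: the cube is present — its section is the full 20×8 rectangle; the cone at (1, 4.5) (r1=3.5→r2=1.5) has section circumradius 3.300 here — a regular 6-gon; the 8.5×10 cube at (8.5, 7) contributes its full rectangle; Taking the first minus the rest: starting from the 20×8 cube, the cone at (1, 4.5) partially overlaps it — only the 19.86 mm² overlap (of its 28.29 mm²) is removed, clipping the outline; the 8.5×10 cube at (8.5, 7) partially overlaps it — only the 8.50 mm² overlap (of its 85.00 mm²) is removed, clipping the outline — 1 connected region. Overall, the cross-section is a single solid region. The nearest boundary edge runs (20.00, 8.00)→(20.00, 0.00); distance from the point to it = 0.90 mm. The point is inside the cross-section and 0.90 mm from the nearest boundary — more than the 0.4 mm shell width (1 × 0.4), so it's in the infill interior.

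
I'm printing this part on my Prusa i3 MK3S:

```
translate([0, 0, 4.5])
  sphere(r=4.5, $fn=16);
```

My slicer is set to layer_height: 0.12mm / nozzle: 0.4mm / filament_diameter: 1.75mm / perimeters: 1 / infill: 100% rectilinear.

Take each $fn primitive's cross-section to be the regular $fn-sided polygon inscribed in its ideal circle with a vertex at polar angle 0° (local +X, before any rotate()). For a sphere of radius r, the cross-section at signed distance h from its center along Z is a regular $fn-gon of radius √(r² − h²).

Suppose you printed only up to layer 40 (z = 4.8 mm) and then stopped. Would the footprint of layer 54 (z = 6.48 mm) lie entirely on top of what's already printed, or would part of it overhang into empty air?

Compare the two slices. At z = 4.8: the sphere: section is a regular 16-gon, circumradius = √(r²−h²) = √(4.5²−0.3²) = 4.490 (area = (16/2)·4.490²·sin(360°/16) = 61.72 mm²). At z = 6.48: the sphere: section is a regular 16-gon, circumradius = √(r²−h²) = √(4.5²−1.98²) = 4.041 (area = (16/2)·4.041²·sin(360°/16) = 49.99 mm²). Checking containment: the cross-section at z = 6.48 is a subset of the cross-section at z = 4.8.

entirely on top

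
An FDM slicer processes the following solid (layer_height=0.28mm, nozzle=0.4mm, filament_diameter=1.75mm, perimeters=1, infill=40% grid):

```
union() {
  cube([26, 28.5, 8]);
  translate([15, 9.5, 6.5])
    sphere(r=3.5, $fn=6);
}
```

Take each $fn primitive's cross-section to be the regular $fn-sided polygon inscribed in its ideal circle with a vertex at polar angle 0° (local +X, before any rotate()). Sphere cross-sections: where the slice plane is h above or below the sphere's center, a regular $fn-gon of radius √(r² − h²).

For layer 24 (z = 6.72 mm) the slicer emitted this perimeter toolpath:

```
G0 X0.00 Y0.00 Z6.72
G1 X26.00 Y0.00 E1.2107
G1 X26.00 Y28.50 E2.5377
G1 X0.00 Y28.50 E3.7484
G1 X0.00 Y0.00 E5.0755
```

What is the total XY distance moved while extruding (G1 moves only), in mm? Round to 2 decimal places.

Sum the Euclidean lengths of each G1 segment: total = 109.00 mm.

109.00 mm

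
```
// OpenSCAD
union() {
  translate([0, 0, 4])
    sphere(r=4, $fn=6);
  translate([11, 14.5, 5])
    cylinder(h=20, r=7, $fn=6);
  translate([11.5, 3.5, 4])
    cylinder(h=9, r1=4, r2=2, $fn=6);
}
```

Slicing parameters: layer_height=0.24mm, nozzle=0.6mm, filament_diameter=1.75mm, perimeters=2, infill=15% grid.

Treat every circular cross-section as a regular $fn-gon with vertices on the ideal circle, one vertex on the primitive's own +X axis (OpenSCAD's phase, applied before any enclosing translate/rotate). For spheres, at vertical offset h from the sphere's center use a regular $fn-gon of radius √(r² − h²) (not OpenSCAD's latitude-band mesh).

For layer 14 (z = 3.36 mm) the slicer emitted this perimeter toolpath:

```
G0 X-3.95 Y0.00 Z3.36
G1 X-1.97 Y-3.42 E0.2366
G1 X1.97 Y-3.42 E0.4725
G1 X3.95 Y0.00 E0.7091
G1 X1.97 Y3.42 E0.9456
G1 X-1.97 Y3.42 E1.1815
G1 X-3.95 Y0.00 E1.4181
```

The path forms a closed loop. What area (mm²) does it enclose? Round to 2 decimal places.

Apply the shoelace formula to the sequence of (X, Y) vertices; enclosed area = 40.49 mm².

40.49 mm²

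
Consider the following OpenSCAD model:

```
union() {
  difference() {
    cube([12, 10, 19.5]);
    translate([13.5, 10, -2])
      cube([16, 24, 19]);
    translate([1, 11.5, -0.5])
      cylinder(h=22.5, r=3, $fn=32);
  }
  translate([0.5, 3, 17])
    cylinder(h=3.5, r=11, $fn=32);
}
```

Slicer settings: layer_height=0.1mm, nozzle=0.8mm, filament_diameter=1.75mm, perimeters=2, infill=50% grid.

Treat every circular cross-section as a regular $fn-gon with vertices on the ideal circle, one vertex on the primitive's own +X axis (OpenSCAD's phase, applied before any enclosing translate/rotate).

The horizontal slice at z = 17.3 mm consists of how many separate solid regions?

1

At z = 17.3 mm: the cube (footprint 12×10) is included at this height; the cube at (13.5, 10) does not reach this height (z outside [-2, 17]); the r=3 cylinder at (1, 11.5) contributes a regular 32-gon of circumradius 3; After the difference (first − rest): starting from the 12×10 cube, the r=3 cylinder at (1, 11.5) partially overlaps it — only the 4.17 mm² overlap (of its 28.09 mm²) is removed, clipping the outline — 1 connected region; the r=11 cylinder at (0.5, 3) contributes a regular 32-gon of circumradius 11; Taking the union: the regions partially overlap (shared area 104.48 mm²), so overlapping operands fuse into one piece — 1 connected region. The result has 1 disconnected region.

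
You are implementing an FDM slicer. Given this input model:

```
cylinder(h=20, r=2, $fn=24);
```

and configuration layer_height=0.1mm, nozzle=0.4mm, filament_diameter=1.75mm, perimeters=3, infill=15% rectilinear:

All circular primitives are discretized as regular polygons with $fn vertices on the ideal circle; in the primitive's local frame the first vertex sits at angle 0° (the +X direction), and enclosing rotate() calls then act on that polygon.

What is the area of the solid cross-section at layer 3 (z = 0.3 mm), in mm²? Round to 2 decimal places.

12.42 mm²

At z = 0.3 mm: the cylinder: section is a regular 24-gon, circumradius r=2 (area = (24/2)·2.000²·sin(360°/24) = 12.42 mm²). Overall, the cross-section is a single solid region. Net area = 12.42 mm².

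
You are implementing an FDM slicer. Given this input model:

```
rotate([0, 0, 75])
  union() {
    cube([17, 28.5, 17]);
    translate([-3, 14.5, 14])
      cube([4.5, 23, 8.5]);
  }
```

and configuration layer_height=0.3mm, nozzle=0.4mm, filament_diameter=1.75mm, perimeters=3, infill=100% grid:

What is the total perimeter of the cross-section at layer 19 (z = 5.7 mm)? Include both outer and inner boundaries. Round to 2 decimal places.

At z = 5.7 mm: the cube (footprint 17×28.5) is included at this height (perimeter 91.00 mm); the cube at (-3, 14.5) is absent (z outside [14, 22.5]); Taking the union: only the 17×28.5 cube is present, so the union is just that shape — boundary = 91.00 mm; (rotated 75° about Z; rotation is an isometry so areas/perimeters/island counts are preserved). Overall, the cross-section is a single solid region. Total boundary length (outer) = 91.00 mm.

91.00 mm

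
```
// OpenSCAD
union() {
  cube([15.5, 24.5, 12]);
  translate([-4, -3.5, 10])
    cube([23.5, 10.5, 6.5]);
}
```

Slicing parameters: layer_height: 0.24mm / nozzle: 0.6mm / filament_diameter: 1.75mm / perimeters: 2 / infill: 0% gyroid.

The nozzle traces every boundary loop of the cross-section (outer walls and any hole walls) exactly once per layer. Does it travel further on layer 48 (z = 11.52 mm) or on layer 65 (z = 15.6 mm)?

layer 48 (z = 11.52 mm)

Layer 48 (z = 11.52): the cube (footprint 15.5×24.5) is included at this height (perimeter 80.00 mm); the 23.5×10.5 cube at (-4, -3.5) contributes its full rectangle (perimeter 68.00 mm); Taking the union: the regions partially overlap (shared area 108.50 mm²), so the edge portions inside another operand are dropped and the merged outline is re-measured after clipping — boundary = 103.00 mm. So its perimeter = 103.00 mm. Layer 65 (z = 15.6): the cube is not intersected at this z (z outside [0, 12]); the cube at (-4, -3.5) (footprint 23.5×10.5) is included at this height (perimeter 68.00 mm); Taking the union: only the 23.5×10.5 cube at (-4, -3.5) is present, so the union is just that shape — boundary = 68.00 mm. So its perimeter = 68.00 mm. Layer 48 is larger (103.00 vs 68.00 mm).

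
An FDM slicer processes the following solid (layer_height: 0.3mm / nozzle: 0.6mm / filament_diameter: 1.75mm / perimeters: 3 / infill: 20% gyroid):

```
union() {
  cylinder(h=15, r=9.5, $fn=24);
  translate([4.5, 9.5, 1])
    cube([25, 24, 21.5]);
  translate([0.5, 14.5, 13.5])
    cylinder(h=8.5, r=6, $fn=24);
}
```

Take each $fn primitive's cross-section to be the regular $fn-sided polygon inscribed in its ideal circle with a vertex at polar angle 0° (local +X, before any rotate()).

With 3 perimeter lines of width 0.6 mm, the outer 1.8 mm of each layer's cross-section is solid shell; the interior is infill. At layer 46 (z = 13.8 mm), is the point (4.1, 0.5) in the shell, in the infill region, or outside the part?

At z = 13.8 mm: the r=9.5 cylinder gives a regular 24-gon of circumradius 9.5 (constant along its height); the 25×24 cube at (4.5, 9.5) contributes its full rectangle; the cylinder at (0.5, 14.5): section is a regular 24-gon, circumradius r=6; Taking the union: the regions partially overlap (shared area 15.11 mm²), so overlapping operands fuse into one piece — 1 connected region. Overall, the cross-section is a single solid region. The nearest boundary edge runs (9.18, 2.46)→(9.50, 0.00); distance from the point to it = 5.29 mm. The point is inside the cross-section and 5.29 mm from the nearest boundary — more than the 1.8 mm shell width (3 × 0.6), so it's in the infill interior.

infill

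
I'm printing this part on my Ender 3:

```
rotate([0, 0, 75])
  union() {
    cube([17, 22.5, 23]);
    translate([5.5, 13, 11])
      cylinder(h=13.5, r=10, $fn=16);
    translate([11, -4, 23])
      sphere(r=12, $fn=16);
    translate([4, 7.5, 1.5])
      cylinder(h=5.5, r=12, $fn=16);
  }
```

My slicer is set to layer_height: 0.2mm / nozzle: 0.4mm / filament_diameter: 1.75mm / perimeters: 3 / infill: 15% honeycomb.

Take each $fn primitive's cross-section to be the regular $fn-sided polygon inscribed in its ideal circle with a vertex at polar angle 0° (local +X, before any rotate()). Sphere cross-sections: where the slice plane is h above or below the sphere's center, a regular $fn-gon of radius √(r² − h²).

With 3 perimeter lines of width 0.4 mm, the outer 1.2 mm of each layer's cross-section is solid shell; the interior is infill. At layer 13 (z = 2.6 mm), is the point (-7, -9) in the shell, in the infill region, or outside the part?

outside

At z = 2.6 mm: the cube (footprint 17×22.5) is included at this height; the cylinder at (5.5, 13) does not reach this height (z outside [11, 24.5]); the sphere at (11, -4) does not reach this height (|z−center|=20.400 > r=12); the cylinder at (4, 7.5): section is a regular 16-gon, circumradius r=12; Combining (union): the regions partially overlap (shared area 269.04 mm²), so overlapping operands fuse into one piece — 1 connected region; (whole slice rotated 75° about Z — lengths, areas and connectivity unchanged). Overall, the cross-section is a single solid region. Undo the 75° rotation: the query point maps to (-10.505, 4.432) in the un-rotated model frame. The nearest boundary edge runs (-7.09, 2.91)→(-8.00, 7.50); distance from the point to it = 3.06 mm. The point is not inside any of the regions above, so it lies outside the cross-section (3.06 mm from the nearest boundary).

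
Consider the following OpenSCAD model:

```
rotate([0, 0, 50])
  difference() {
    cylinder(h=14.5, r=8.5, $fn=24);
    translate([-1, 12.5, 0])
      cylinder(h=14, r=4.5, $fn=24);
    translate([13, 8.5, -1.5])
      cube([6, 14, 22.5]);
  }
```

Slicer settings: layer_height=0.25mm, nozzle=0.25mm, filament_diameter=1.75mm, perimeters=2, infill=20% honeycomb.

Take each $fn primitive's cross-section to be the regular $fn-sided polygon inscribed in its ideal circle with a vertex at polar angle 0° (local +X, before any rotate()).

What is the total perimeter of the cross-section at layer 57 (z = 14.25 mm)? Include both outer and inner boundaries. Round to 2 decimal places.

At z = 14.25 mm: the r=8.5 cylinder gives a regular 24-gon of circumradius 8.5 (constant along its height) (perimeter = 2·24·8.500·sin(180°/24) = 53.25 mm); the cylinder at (-1, 12.5) is absent (z outside [0, 14]); the 6×14 cube at (13, 8.5) contributes its full rectangle (perimeter 40.00 mm); After the difference (first − rest): starting from the r=8.5 cylinder, the 6×14 cube at (13, 8.5) misses the remaining region (no effect) — boundary = 53.25 mm; (rotated 50° about Z; rotation is an isometry so areas/perimeters/island counts are preserved). Overall, the cross-section is a single solid region. Total boundary length (outer) = 53.25 mm.

53.25 mm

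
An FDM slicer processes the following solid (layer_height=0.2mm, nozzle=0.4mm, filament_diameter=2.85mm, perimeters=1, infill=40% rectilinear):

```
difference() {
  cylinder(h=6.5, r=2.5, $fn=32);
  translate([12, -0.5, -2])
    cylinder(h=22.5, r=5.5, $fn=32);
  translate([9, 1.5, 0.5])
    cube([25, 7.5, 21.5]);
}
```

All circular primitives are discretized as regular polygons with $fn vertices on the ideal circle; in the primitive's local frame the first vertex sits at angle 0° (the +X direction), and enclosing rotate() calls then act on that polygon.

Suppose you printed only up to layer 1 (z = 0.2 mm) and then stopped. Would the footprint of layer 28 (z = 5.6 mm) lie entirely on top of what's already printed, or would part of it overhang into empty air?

entirely on top

Compare the two slices. At z = 0.2: the cylinder: section is a regular 32-gon, circumradius r=2.5 (area = (32/2)·2.500²·sin(360°/32) = 19.51 mm²); the r=5.5 cylinder at (12, -0.5) gives a regular 32-gon of circumradius 5.5 (constant along its height) (area = (32/2)·5.500²·sin(360°/32) = 94.42 mm²); the cube at (9, 1.5) does not reach this height (z outside [0.5, 22]); Subtracting the remaining from the first: starting from the r=2.5 cylinder (19.51 mm²), the r=5.5 cylinder at (12, -0.5) misses the remaining region (no effect) — area = 19.51 mm². At z = 5.6: the cylinder: section is a regular 32-gon, circumradius r=2.5 (area = (32/2)·2.500²·sin(360°/32) = 19.51 mm²); the r=5.5 cylinder at (12, -0.5) gives a regular 32-gon of circumradius 5.5 (constant along its height) (area = (32/2)·5.500²·sin(360°/32) = 94.42 mm²); the 25×7.5 cube at (9, 1.5) contributes its full rectangle (area 187.50 mm²); Subtracting the remaining from the first: starting from the r=2.5 cylinder (19.51 mm²), the r=5.5 cylinder at (12, -0.5) misses the remaining region (no effect); the 25×7.5 cube at (9, 1.5) misses the remaining region (no effect) — area = 19.51 mm². Checking containment: the cross-section at z = 5.6 is a subset of the cross-section at z = 0.2.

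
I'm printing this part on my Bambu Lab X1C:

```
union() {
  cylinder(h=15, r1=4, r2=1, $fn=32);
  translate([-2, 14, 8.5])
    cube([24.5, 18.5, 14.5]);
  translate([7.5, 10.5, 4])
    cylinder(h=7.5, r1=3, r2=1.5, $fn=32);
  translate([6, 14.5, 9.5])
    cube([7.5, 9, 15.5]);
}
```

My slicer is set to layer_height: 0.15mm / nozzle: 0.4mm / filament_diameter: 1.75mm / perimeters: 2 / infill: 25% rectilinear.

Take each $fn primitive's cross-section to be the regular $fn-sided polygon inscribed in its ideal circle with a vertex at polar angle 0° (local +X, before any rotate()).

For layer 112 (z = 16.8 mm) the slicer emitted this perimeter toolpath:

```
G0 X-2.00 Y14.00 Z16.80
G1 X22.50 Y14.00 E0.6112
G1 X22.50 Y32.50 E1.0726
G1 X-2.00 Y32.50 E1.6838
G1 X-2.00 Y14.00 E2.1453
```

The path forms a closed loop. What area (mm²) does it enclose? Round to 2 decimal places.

453.25 mm²

Apply the shoelace formula to the sequence of (X, Y) vertices; enclosed area = 453.25 mm².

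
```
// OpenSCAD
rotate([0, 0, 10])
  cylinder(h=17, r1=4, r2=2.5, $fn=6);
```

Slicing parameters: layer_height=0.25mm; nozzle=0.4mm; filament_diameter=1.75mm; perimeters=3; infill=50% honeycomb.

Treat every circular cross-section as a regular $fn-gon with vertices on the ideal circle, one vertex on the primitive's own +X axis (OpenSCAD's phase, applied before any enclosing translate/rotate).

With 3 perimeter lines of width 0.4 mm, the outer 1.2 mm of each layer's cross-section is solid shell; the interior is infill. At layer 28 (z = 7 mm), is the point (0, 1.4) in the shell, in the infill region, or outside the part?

At z = 7 mm: the cone contributes a regular 6-gon of circumradius 3.382 (interpolated between r1=4 and r2=2.5 at t=0.412); (rotated 10° about Z; rotation is an isometry so areas/perimeters/island counts are preserved). Overall, the cross-section is a single solid region. Undo the 10° rotation: the query point maps to (0.243, 1.379) in the un-rotated model frame. The nearest boundary edge runs (1.69, 2.93)→(-1.69, 2.93); distance from the point to it = 1.55 mm. The point is inside the cross-section and 1.55 mm from the nearest boundary — more than the 1.2 mm shell width (3 × 0.4), so it's in the infill interior.

infill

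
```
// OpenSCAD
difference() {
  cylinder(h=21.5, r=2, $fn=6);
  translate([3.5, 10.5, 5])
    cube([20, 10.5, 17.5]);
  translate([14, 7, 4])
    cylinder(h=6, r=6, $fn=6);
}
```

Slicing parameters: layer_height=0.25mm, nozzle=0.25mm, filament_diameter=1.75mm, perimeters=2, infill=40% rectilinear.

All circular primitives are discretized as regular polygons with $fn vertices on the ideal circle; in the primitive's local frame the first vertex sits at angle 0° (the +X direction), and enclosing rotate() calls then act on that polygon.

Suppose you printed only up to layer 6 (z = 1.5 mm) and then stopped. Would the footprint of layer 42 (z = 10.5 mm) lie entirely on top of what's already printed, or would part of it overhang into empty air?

entirely on top

Compare the two slices. At z = 1.5: the r=2 cylinder contributes a regular 6-gon of circumradius 2 (area = (6/2)·2.000²·sin(360°/6) = 10.39 mm²); the cube at (3.5, 10.5) is absent (z outside [5, 22.5]); the cylinder at (14, 7) is not intersected at this z (z outside [4, 10]); Taking the first minus the rest: none of the subtracted shapes is present at this height, so the r=2 cylinder is unchanged — area = 10.39 mm². At z = 10.5: the cylinder: section is a regular 6-gon, circumradius r=2 (area = (6/2)·2.000²·sin(360°/6) = 10.39 mm²); the 20×10.5 cube at (3.5, 10.5) contributes its full rectangle (area 210.00 mm²); the cylinder at (14, 7) is absent (z outside [4, 10]); Taking the first minus the rest: starting from the r=2 cylinder (10.39 mm²), the 20×10.5 cube at (3.5, 10.5) misses the remaining region (no effect) — area = 10.39 mm². Checking containment: the cross-section at z = 10.5 is a subset of the cross-section at z = 1.5.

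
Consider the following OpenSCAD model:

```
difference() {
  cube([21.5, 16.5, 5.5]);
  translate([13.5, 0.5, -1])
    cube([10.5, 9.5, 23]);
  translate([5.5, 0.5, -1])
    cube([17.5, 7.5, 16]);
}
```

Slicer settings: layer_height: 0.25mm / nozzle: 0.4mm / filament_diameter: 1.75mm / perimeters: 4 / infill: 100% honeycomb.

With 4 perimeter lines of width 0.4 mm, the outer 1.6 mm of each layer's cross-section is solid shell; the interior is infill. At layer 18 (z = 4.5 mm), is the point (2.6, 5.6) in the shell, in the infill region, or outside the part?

infill

At z = 4.5 mm: the cube (footprint 21.5×16.5) is included at this height; the cube at (13.5, 0.5) is present — its section is the full 10.5×9.5 rectangle; the cube at (5.5, 0.5) is present — its section is the full 17.5×7.5 rectangle; Taking the first minus the rest: starting from the 21.5×16.5 cube, the 10.5×9.5 cube at (13.5, 0.5) partially overlaps it — only the 76.00 mm² overlap (of its 99.75 mm²) is removed, clipping the outline; the 17.5×7.5 cube at (5.5, 0.5) partially overlaps it — only the 60.00 mm² overlap (of its 131.25 mm²) is removed, clipping the outline — 1 connected region. Overall, the cross-section is a single solid region. The nearest boundary edge runs (0.00, 0.00)→(0.00, 16.50); distance from the point to it = 2.60 mm. The point is inside the cross-section and 2.60 mm from the nearest boundary — more than the 1.6 mm shell width (4 × 0.4), so it's in the infill interior.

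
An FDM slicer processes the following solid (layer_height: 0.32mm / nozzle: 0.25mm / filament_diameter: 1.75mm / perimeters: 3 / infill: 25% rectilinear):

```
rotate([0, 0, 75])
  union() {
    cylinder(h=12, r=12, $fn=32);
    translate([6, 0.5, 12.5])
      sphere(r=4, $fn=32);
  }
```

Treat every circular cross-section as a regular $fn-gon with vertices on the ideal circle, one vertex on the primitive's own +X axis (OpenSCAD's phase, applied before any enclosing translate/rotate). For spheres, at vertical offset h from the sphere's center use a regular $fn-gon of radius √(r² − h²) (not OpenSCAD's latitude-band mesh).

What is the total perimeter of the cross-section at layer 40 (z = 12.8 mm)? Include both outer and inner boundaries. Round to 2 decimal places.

25.02 mm

At z = 12.8 mm: the cylinder does not reach this height (z outside [0, 12]); the r=4 sphere at (6, 0.5) contributes a regular 32-gon of circumradius √(4²−0.3²) = 3.989 (perimeter = 2·32·3.989·sin(180°/32) = 25.02 mm); Taking the union: only the r=4 sphere at (6, 0.5) is present, so the union is just that shape — boundary = 25.02 mm; (rotated 75° about Z; rotation is an isometry so areas/perimeters/island counts are preserved). Overall, the cross-section is a single solid region. Total boundary length (outer) = 25.02 mm.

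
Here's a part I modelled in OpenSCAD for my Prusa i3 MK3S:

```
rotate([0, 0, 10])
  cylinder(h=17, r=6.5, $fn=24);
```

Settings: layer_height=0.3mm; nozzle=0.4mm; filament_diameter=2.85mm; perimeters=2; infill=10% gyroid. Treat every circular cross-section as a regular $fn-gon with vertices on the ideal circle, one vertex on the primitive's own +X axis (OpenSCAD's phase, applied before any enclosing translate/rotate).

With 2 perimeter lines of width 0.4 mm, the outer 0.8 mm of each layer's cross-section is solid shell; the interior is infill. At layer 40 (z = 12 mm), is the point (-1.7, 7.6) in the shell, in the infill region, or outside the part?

outside

At z = 12 mm: the r=6.5 cylinder gives a regular 24-gon of circumradius 6.5 (constant along its height); (rotated 10° about Z; rotation is an isometry so areas/perimeters/island counts are preserved). Overall, the cross-section is a single solid region. Undo the 10° rotation: the query point maps to (-0.354, 7.780) in the un-rotated model frame. The nearest boundary edge runs (0.00, 6.50)→(-1.68, 6.28); distance from the point to it = 1.32 mm. The point is not inside any of the regions above, so it lies outside the cross-section (1.32 mm from the nearest boundary).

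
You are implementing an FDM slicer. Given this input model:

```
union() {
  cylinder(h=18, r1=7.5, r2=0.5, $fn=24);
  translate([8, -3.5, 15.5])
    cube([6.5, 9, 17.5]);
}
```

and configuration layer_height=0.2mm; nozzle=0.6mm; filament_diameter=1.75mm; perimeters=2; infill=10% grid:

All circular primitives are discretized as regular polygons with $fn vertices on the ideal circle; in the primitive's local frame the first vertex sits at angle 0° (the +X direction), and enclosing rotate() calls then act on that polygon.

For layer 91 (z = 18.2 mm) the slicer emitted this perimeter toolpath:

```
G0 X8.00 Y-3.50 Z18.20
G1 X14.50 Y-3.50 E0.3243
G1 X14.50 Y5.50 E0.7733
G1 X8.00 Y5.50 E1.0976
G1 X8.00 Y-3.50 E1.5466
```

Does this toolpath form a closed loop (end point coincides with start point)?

Start point (G0): (8.00, -3.50). End point (last G1): the path returns to the start — closed.

yes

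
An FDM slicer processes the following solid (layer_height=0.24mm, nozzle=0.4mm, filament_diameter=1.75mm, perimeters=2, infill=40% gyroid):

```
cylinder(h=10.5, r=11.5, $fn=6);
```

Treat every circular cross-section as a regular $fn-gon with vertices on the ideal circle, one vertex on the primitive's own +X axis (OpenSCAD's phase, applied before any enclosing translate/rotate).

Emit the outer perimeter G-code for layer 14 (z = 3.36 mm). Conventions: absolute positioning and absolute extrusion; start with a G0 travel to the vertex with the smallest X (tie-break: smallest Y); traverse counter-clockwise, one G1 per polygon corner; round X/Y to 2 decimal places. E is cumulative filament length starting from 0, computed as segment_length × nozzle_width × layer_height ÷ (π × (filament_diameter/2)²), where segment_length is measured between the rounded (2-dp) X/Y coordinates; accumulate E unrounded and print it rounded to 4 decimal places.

G0 X-11.50 Y0.00 Z3.36
G1 X-5.75 Y-9.96 E0.4590
G1 X5.75 Y-9.96 E0.9180
G1 X11.50 Y0.00 E1.3770
G1 X5.75 Y9.96 E1.8360
G1 X-5.75 Y9.96 E2.2950
G1 X-11.50 Y0.00 E2.7540

At z = 3.36 mm: the r=11.5 cylinder gives a regular 6-gon of circumradius 11.5 (constant along its height). The outline is a single polygon with 6 vertices. Extrusion per mm of travel: 0.4 × 0.24 / (π × 0.875²) = 0.039912. Accumulating E over each segment gives final E = 2.7540.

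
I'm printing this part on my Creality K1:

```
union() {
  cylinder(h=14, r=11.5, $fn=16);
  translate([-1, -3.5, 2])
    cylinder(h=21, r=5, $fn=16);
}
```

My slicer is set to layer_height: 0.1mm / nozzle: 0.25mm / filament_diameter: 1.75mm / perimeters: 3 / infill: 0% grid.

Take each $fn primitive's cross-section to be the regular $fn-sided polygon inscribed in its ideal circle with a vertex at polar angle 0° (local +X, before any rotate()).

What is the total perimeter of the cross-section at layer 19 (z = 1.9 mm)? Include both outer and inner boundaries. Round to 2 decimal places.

At z = 1.9 mm: the r=11.5 cylinder gives a regular 16-gon of circumradius 11.5 (constant along its height) (perimeter = 2·16·11.500·sin(180°/16) = 71.79 mm); the cylinder at (-1, -3.5) does not reach this height (z outside [2, 23]); Taking the union: only the r=11.5 cylinder is present, so the union is just that shape — boundary = 71.79 mm. Overall, the cross-section is a single solid region. Total boundary length (outer) = 71.79 mm.

71.79 mm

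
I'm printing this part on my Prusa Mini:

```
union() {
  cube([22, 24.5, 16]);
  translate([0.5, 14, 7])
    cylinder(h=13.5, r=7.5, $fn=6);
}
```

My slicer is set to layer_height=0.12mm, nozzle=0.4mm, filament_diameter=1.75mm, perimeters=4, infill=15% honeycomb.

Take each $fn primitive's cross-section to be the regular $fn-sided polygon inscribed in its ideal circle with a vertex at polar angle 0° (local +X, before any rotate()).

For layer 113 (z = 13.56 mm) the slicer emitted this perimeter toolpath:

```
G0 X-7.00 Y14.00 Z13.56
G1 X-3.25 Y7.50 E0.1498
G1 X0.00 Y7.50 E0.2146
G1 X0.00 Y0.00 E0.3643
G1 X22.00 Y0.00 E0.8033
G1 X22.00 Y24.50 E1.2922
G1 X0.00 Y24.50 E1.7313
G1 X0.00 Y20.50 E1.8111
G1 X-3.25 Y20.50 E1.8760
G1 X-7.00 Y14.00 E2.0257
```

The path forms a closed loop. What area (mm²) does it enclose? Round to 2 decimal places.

Apply the shoelace formula to the sequence of (X, Y) vertices; enclosed area = 605.62 mm².

605.62 mm²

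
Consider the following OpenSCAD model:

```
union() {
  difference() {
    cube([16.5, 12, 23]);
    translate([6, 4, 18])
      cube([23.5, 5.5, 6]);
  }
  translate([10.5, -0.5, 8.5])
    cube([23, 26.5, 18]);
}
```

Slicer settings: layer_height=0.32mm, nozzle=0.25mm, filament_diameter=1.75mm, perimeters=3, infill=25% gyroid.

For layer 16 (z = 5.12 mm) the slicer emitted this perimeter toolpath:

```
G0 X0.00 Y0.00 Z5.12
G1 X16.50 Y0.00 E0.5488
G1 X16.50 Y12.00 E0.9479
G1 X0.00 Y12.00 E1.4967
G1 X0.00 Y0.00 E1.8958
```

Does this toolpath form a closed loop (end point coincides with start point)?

Start point (G0): (0.00, 0.00). End point (last G1): the path returns to the start — closed.

yes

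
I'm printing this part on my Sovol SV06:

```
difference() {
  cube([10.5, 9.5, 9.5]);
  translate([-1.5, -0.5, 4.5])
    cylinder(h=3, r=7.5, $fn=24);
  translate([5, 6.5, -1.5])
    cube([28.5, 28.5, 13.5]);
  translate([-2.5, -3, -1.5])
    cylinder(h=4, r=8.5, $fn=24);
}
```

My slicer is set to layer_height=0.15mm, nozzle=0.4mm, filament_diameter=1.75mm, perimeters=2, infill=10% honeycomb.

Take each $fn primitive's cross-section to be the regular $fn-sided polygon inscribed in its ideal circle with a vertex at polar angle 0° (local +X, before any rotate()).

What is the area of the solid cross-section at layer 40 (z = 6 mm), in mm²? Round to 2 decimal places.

At z = 6 mm: the cube (footprint 10.5×9.5) is included at this height (area 99.75 mm²); the r=7.5 cylinder at (-1.5, -0.5) contributes a regular 24-gon of circumradius 7.5 (area = (24/2)·7.500²·sin(360°/24) = 174.70 mm²); the 28.5×28.5 cube at (5, 6.5) contributes its full rectangle (area 812.25 mm²); the cylinder at (-2.5, -3) does not reach this height (z outside [-1.5, 2.5]); Subtracting the remaining from the first: starting from the 10.5×9.5 cube (99.75 mm²), the r=7.5 cylinder at (-1.5, -0.5) partially overlaps it — only the 29.59 mm² overlap (of its 174.70 mm²) is removed, clipping the outline; the 28.5×28.5 cube at (5, 6.5) partially overlaps it — only the 16.50 mm² overlap (of its 812.25 mm²) is removed, clipping the outline — area = 53.66 mm². Overall, the cross-section is a single solid region. Net area = 53.66 mm².

53.66 mm²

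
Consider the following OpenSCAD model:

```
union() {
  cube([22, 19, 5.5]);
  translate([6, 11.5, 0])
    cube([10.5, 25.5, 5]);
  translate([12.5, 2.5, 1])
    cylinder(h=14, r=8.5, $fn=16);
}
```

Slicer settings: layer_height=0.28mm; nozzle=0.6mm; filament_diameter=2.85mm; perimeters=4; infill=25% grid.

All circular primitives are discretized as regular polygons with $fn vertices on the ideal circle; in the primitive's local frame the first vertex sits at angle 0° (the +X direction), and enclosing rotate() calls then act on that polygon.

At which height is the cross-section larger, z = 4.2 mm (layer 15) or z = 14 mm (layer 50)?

Layer 15 (z = 4.2): the 22×19 cube contributes its full rectangle (area 418.00 mm²); the cube at (6, 11.5) (footprint 10.5×25.5) is included at this height (area 267.75 mm²); the cylinder at (12.5, 2.5): section is a regular 16-gon, circumradius r=8.5 (area = (16/2)·8.500²·sin(360°/16) = 221.19 mm²); Combining (union): the regions partially overlap — summed areas 906.94 mm² minus the doubly-counted overlap 230.60 mm² gives 676.34 mm² — area = 676.34 mm². So its area = 676.34 mm². Layer 50 (z = 14): the cube does not reach this height (z outside [0, 5.5]); the cube at (6, 11.5) does not reach this height (z outside [0, 5]); the r=8.5 cylinder at (12.5, 2.5) gives a regular 16-gon of circumradius 8.5 (constant along its height) (area = (16/2)·8.500²·sin(360°/16) = 221.19 mm²); Taking the union: only the r=8.5 cylinder at (12.5, 2.5) is present, so the union is just that shape — area = 221.19 mm². So its area = 221.19 mm². Layer 15 is larger (676.34 vs 221.19 mm²).

layer 15 (z = 4.2 mm)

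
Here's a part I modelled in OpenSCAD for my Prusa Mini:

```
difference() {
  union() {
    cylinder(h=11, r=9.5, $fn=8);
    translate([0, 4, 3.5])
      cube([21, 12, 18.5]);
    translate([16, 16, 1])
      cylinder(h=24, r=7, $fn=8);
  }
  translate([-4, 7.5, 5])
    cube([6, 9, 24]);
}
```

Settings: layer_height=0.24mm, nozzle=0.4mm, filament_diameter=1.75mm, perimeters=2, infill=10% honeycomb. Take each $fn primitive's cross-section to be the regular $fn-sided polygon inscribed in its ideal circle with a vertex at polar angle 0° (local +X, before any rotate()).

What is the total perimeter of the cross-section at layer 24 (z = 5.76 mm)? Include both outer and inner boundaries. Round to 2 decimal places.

112.45 mm

At z = 5.76 mm: the r=9.5 cylinder gives a regular 8-gon of circumradius 9.5 (constant along its height) (perimeter = 2·8·9.500·sin(180°/8) = 58.17 mm); the cube at (0, 4) (footprint 21×12) is included at this height (perimeter 66.00 mm); the r=7 cylinder at (16, 16) contributes a regular 8-gon of circumradius 7 (perimeter = 2·8·7.000·sin(180°/8) = 42.86 mm); Combining (union): the regions partially overlap (shared area 93.60 mm²), so the edge portions inside another operand are dropped and the merged outline is re-measured after clipping — boundary = 110.44 mm; the cube at (-4, 7.5) (footprint 6×9) is included at this height (perimeter 30.00 mm); Subtracting the remaining from the first: starting from the result so far, the 6×9 cube at (-4, 7.5) partially overlaps it — only the 21.69 mm² overlap (of its 54.00 mm²) is removed, clipping the outline — boundary = 112.45 mm. Overall, the cross-section is a single solid region. Total boundary length (outer) = 112.45 mm.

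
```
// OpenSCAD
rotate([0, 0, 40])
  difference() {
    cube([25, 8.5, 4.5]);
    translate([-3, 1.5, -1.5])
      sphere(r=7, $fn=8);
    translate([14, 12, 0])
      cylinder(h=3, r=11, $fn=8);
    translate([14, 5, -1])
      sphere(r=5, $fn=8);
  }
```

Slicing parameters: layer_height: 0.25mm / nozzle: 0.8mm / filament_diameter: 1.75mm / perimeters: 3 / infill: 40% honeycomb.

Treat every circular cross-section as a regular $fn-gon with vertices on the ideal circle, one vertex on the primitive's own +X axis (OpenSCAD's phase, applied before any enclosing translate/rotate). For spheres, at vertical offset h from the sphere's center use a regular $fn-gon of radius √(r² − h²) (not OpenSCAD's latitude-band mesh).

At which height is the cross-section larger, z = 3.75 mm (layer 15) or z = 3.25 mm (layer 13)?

layer 15 (z = 3.75 mm)

Layer 15 (z = 3.75): the cube (footprint 25×8.5) is included at this height (area 212.50 mm²); the r=7 sphere at (-3, 1.5) contributes a regular 8-gon of circumradius √(7²−5.25²) = 4.630 (area = (8/2)·4.630²·sin(360°/8) = 60.63 mm²); the cylinder at (14, 12) is not intersected at this z (z outside [0, 3]); the r=5 sphere at (14, 5) contributes a regular 8-gon of circumradius √(5²−4.75²) = 1.561 (area = (8/2)·1.561²·sin(360°/8) = 6.89 mm²); Subtracting the remaining from the first: starting from the 25×8.5 cube (212.50 mm²), the r=7 sphere at (-3, 1.5) partially overlaps it — only the 5.11 mm² overlap (of its 60.63 mm²) is removed, clipping the outline; the r=5 sphere at (14, 5) lies wholly inside it (removes its full 6.89 mm² and its 9.56 mm outline becomes a hole wall) — area = 200.49 mm²; (whole slice rotated 40° about Z — lengths, areas and connectivity unchanged). So its area = 200.49 mm². Layer 13 (z = 3.25): the cube is present — its section is the full 25×8.5 rectangle (area 212.50 mm²); the sphere at (-3, 1.5): section is a regular 8-gon, circumradius = √(r²−h²) = √(7²−4.75²) = 5.142 (area = (8/2)·5.142²·sin(360°/8) = 74.78 mm²); the cylinder at (14, 12) is not intersected at this z (z outside [0, 3]); the r=5 sphere at (14, 5) contributes a regular 8-gon of circumradius √(5²−4.25²) = 2.634 (area = (8/2)·2.634²·sin(360°/8) = 19.62 mm²); Taking the first minus the rest: starting from the 25×8.5 cube (212.50 mm²), the r=7 sphere at (-3, 1.5) partially overlaps it — only the 7.88 mm² overlap (of its 74.78 mm²) is removed, clipping the outline; the r=5 sphere at (14, 5) lies wholly inside it (removes its full 19.62 mm² and its 16.13 mm outline becomes a hole wall) — area = 185.00 mm²; (whole slice rotated 40° about Z — lengths, areas and connectivity unchanged). So its area = 185.00 mm². Layer 15 is larger (200.49 vs 185.00 mm²).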